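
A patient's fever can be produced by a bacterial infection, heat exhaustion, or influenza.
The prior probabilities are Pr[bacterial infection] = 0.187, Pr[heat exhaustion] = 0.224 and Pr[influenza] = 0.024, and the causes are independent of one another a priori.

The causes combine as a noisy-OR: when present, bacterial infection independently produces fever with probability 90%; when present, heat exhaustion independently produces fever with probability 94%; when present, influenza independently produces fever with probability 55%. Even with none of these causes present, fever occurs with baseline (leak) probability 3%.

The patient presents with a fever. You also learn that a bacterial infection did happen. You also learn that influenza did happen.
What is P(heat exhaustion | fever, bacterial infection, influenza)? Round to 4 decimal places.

Under noisy-OR, P(fever | causes) = 1 − (1−0.03)·∏(1−qᵢ) over the active causes.
For the numerator, keep only heat exhaustion=true terms: 0.997381·0.224 = 0.223413
Denominator P(fever | bacterial infection, influenza): 0.95635·0.776 + 0.997381·0.224 = 0.965541
P(heat exhaustion | fever, bacterial infection, influenza) = 0.223413/0.965541 ≈ 0.2314

P(heat exhaustion | fever, bacterial infection, influenza) ≈ 0.2314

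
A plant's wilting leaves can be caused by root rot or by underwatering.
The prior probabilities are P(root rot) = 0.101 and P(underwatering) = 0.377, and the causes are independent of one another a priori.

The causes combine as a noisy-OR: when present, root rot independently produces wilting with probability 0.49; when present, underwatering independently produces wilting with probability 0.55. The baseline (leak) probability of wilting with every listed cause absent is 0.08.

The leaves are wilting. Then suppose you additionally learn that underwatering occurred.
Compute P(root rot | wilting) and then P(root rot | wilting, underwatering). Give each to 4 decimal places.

Under noisy-OR, P(wilting | causes) = 1 − (1−0.08)·∏(1−qᵢ) over the active causes.
P(wilting) = 0.08*0.899*0.623 + 0.586*0.899*0.377 + 0.5308*0.101*0.623 + 0.78886*0.101*0.377 = 0.044806 + 0.198609 + 0.033400 + 0.030037 = 0.306852
Of this, 0.063437 comes from 0.033400 + 0.030037 (the root rot=true cases).
Hence the posterior is 0.063437/0.306852 ≈ 0.2067.

Now also conditioning on underwatering=true:
Weight on root rot=true, given the evidence: 0.78886·0.101 = 0.079675
The normalizing constant is 0.586·0.899 + 0.78886·0.101 = 0.606489
P(root rot | wilting, underwatering) = 0.079675/0.606489 ≈ 0.1314
— underwatering explains away the evidence for root rot.

P(root rot | wilting) ≈ 0.2067; P(root rot | wilting, underwatering) ≈ 0.1314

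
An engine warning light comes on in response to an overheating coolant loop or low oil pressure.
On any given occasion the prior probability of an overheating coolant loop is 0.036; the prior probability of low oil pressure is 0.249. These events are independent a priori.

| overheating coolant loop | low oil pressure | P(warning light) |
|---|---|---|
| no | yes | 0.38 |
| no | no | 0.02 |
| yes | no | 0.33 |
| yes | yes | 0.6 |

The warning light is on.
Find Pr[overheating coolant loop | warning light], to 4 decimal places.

Weight on overheating coolant loop=true, given the evidence: 0.008922 + 0.005378 = 0.014300
Denominator P(warning light): 0.02*0.964*0.751 + 0.38*0.964*0.249 + 0.33*0.036*0.751 + 0.6*0.036*0.249 = 0.119993
Posterior = 0.014300 / 0.119993 ≈ 0.1192

Pr[overheating coolant loop | warning light] ≈ 0.1192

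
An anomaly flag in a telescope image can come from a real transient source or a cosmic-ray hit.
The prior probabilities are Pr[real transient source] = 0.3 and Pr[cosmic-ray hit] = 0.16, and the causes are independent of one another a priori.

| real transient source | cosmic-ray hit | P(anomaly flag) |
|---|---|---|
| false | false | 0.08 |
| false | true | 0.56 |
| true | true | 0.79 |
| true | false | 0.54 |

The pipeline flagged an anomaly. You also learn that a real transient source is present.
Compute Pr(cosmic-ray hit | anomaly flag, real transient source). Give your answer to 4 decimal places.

For the numerator, keep only cosmic-ray hit=true terms: 0.79×0.16 = 0.126400
Denominator P(anomaly flag | real transient source): 0.54×0.84 + 0.79×0.16 = 0.580000
P(cosmic-ray hit | anomaly flag, real transient source) = 0.126400/0.580000 ≈ 0.2179

Pr(cosmic-ray hit | anomaly flag, real transient source) ≈ 0.2179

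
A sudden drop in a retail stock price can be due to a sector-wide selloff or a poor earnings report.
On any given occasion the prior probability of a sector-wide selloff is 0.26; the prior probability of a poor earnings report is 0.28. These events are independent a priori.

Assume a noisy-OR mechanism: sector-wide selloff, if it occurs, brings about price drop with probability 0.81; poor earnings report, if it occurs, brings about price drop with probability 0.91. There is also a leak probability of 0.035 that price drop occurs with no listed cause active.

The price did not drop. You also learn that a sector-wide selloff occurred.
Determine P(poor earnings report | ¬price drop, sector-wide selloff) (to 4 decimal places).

Under noisy-OR, P(price drop | causes) = 1 − (1−0.035)·∏(1−qᵢ) over the active causes.
P(¬price drop | sector-wide selloff) = 0.18335*0.72 + 0.016501*0.28 = 0.132012 + 0.004620 = 0.136632
Restricting to configurations with poor earnings report present: 0.016501*0.28 = 0.004620.
Hence the posterior is 0.004620/0.136632 ≈ 0.0338.

P(poor earnings report | ¬price drop, sector-wide selloff) ≈ 0.0338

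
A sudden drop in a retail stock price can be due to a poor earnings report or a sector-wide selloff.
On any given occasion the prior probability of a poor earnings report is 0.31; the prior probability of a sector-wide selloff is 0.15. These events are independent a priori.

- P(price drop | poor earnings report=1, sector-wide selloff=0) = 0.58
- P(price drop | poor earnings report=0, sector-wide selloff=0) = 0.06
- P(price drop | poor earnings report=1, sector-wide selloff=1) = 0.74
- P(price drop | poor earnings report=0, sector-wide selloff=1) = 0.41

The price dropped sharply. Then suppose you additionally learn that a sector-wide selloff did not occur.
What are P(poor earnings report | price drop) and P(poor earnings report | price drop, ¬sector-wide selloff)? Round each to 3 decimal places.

P(poor earnings report | price drop) ≈ 0.707; P(poor earnings report | price drop, ¬sector-wide selloff) ≈ 0.813

P(price drop) = 0.06*0.69*0.85 + 0.41*0.69*0.15 + 0.58*0.31*0.85 + 0.74*0.31*0.15 = 0.035190 + 0.042435 + 0.152830 + 0.034410 = 0.264865
The poor earnings report-present share is 0.152830 + 0.034410 = 0.187240.
Hence the posterior is 0.187240/0.264865 ≈ 0.707.

With the extra evidence:
Numerator (weight on configurations with poor earnings report): 0.58·0.31 = 0.179800
The normalizing constant is 0.06·0.69 + 0.58·0.31 = 0.221200
P(poor earnings report | price drop, ¬sector-wide selloff) = 0.179800/0.221200 ≈ 0.813
Ruling out sector-wide selloff raises the posterior on poor earnings report — the flip side of explaining away.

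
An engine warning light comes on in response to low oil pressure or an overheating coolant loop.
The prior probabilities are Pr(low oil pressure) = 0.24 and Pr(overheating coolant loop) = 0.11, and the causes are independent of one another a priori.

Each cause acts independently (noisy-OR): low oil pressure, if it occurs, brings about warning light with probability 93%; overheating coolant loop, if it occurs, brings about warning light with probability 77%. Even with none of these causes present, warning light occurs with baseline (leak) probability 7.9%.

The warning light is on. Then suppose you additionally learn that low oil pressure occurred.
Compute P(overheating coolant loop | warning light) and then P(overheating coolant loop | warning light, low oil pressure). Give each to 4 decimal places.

P(overheating coolant loop | warning light) ≈ 0.2662; P(overheating coolant loop | warning light, low oil pressure) ≈ 0.1152

Under noisy-OR, P(warning light | causes) = 1 − (1−0.079)·∏(1−qᵢ) over the active causes.
P(warning light) = 0.079·0.76·0.89 + 0.78817·0.76·0.11 + 0.93553·0.24·0.89 + 0.985172·0.24·0.11 = 0.053436 + 0.065891 + 0.199829 + 0.026009 = 0.345165
Restricting to configurations with overheating coolant loop present: 0.065891 + 0.026009 = 0.091900.
Hence the posterior is 0.091900/0.345165 ≈ 0.2662.

With the extra evidence:
Weight on overheating coolant loop=true, given the evidence: 0.985172·0.11 = 0.108369
Denominator P(warning light | low oil pressure): 0.93553·0.89 + 0.985172·0.11 = 0.940991
Posterior = 0.108369 / 0.940991 ≈ 0.1152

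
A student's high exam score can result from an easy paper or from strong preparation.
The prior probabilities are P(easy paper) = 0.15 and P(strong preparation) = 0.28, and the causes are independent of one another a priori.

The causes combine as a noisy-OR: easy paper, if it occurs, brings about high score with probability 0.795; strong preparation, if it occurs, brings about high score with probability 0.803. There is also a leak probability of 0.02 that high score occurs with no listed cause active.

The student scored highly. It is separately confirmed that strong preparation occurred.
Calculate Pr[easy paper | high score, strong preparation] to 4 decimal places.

Under noisy-OR, P(high score | causes) = 1 − (1−0.02)·∏(1−qᵢ) over the active causes.
P(high score | strong preparation) = 0.80694×0.85 + 0.960423×0.15 = 0.685899 + 0.144063 = 0.829962
Restricting to configurations with easy paper present: 0.960423×0.15 = 0.144063.
P(easy paper | high score, strong preparation) = 0.144063 / 0.829962 ≈ 0.1736

Pr[easy paper | high score, strong preparation] ≈ 0.1736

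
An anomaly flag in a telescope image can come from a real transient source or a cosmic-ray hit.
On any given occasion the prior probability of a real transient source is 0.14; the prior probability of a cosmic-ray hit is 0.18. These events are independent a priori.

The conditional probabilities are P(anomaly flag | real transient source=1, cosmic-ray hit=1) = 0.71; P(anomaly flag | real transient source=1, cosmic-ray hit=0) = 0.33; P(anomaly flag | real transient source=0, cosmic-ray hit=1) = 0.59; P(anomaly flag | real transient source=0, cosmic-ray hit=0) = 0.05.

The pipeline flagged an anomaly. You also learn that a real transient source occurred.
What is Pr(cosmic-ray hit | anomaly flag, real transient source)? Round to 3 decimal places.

Pr(cosmic-ray hit | anomaly flag, real transient source) ≈ 0.321

Enumerate both values of cosmic-ray hit and weight by the priors:
  P(anomaly flag | real transient source) = 0.33×0.82 + 0.71×0.18
        = 0.270600 + 0.127800 = 0.398400
Configurations with cosmic-ray hit contribute 0.127800, so
  P(cosmic-ray hit | anomaly flag, real transient source) = 0.127800 / 0.398400 ≈ 0.321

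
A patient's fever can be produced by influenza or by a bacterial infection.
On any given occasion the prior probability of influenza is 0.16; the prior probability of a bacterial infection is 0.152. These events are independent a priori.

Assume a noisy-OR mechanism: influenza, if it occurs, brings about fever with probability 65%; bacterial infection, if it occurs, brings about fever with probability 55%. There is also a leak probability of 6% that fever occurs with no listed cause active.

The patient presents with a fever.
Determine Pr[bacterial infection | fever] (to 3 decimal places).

Pr[bacterial infection | fever] ≈ 0.414

Under noisy-OR, P(fever | causes) = 1 − (1−0.06)·∏(1−qᵢ) over the active causes.
Numerator (weight on configurations with bacterial infection): 0.073671 + 0.020719 = 0.094390
Denominator P(fever): 0.06×0.84×0.848 + 0.577×0.84×0.152 + 0.671×0.16×0.848 + 0.85195×0.16×0.152 = 0.228170
Posterior = 0.094390 / 0.228170 ≈ 0.414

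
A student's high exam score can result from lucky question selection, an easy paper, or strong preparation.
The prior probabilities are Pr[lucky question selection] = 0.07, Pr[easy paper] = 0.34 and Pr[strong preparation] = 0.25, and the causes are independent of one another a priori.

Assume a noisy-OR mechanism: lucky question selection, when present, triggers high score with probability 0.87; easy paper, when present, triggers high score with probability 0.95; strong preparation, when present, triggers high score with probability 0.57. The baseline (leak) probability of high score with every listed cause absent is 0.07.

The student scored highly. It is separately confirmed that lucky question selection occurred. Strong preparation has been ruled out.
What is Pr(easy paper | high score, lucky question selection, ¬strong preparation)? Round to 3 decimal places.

Pr(easy paper | high score, lucky question selection, ¬strong preparation) ≈ 0.368

Under noisy-OR, P(high score | causes) = 1 − (1−0.07)·∏(1−qᵢ) over the active causes.
Weight on easy paper=true, given the evidence: 0.993955*0.34 = 0.337945
The normalizing constant is 0.8791*0.66 + 0.993955*0.34 = 0.918151
Posterior = 0.337945 / 0.918151 ≈ 0.368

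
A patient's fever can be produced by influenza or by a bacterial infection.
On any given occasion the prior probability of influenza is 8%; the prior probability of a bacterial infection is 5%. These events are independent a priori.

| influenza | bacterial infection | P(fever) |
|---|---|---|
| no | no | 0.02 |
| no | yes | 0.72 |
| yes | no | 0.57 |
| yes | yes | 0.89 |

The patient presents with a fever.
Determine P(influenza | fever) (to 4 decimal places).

P(fever) = 0.02·0.92·0.95 + 0.72·0.92·0.05 + 0.57·0.08·0.95 + 0.89·0.08·0.05 = 0.017480 + 0.033120 + 0.043320 + 0.003560 = 0.097480
Restricting to configurations with influenza present: 0.043320 + 0.003560 = 0.046880.
So P(influenza | fever) = 0.046880/0.097480 ≈ 0.4809.

P(influenza | fever) ≈ 0.4809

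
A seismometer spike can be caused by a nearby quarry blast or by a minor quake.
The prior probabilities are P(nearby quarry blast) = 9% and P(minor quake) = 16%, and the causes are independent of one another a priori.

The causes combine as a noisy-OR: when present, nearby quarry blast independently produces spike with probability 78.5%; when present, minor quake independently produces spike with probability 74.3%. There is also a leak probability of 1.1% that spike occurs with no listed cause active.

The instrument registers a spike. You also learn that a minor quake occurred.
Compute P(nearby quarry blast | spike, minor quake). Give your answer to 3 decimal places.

Under noisy-OR, P(spike | causes) = 1 − (1−0.011)·∏(1−qᵢ) over the active causes.
P(spike | minor quake) = 0.745827×0.91 + 0.945353×0.09 = 0.678703 + 0.085082 = 0.763785
Of this, 0.085082 comes from 0.945353×0.09 (the nearby quarry blast=true cases).
Hence the posterior is 0.085082/0.763785 ≈ 0.111.

P(nearby quarry blast | spike, minor quake) ≈ 0.111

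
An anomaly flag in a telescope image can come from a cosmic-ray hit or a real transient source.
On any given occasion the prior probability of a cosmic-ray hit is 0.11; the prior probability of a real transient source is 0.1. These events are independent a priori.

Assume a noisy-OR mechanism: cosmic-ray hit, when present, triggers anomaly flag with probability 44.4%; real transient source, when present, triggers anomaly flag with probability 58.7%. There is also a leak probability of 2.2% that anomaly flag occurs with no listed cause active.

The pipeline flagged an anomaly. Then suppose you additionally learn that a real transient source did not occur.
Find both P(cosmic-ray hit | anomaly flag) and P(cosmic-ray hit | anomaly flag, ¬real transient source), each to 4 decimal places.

P(cosmic-ray hit | anomaly flag) ≈ 0.4317; P(cosmic-ray hit | anomaly flag, ¬real transient source) ≈ 0.7193

Under noisy-OR, P(anomaly flag | causes) = 1 − (1−0.022)·∏(1−qᵢ) over the active causes.
P(anomaly flag) = 0.022*0.89*0.9 + 0.596086*0.89*0.1 + 0.456232*0.11*0.9 + 0.775424*0.11*0.1 = 0.017622 + 0.053052 + 0.045167 + 0.008530 = 0.124371
The cosmic-ray hit-present share is 0.045167 + 0.008530 = 0.053697.
P(cosmic-ray hit | anomaly flag) = 0.053697 / 0.124371 ≈ 0.4317

With the extra evidence:
P(anomaly flag | ¬real transient source) = 0.022×0.89 + 0.456232×0.11 = 0.019580 + 0.050186 = 0.069766
The cosmic-ray hit-present share is 0.456232×0.11 = 0.050186.
P(cosmic-ray hit | anomaly flag, ¬real transient source) = 0.050186 / 0.069766 ≈ 0.7193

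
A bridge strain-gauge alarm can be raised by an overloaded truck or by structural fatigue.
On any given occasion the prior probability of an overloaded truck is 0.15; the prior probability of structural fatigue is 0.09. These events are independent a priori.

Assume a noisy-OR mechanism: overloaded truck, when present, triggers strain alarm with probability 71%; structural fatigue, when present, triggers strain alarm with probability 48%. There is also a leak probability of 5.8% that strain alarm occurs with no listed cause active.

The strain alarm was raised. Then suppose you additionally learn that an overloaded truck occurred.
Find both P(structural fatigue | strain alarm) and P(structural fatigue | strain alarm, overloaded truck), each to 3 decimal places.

P(structural fatigue | strain alarm) ≈ 0.260; P(structural fatigue | strain alarm, overloaded truck) ≈ 0.105

Under noisy-OR, P(strain alarm | causes) = 1 − (1−0.058)·∏(1−qᵢ) over the active causes.
Numerator (weight on configurations with structural fatigue): 0.039027 + 0.011582 = 0.050609
The normalizing constant is 0.058×0.85×0.91 + 0.51016×0.85×0.09 + 0.72682×0.15×0.91 + 0.857946×0.15×0.09 = 0.194683
P(structural fatigue | strain alarm) = 0.050609/0.194683 ≈ 0.260

Now condition on the additional information:
P(strain alarm | overloaded truck) = 0.72682·0.91 + 0.857946·0.09 = 0.661406 + 0.077215 = 0.738621
The structural fatigue-present share is 0.857946·0.09 = 0.077215.
So P(structural fatigue | strain alarm, overloaded truck) = 0.077215/0.738621 ≈ 0.105.
The drop from 0.260 to 0.105 is the explaining-away (discounting) effect.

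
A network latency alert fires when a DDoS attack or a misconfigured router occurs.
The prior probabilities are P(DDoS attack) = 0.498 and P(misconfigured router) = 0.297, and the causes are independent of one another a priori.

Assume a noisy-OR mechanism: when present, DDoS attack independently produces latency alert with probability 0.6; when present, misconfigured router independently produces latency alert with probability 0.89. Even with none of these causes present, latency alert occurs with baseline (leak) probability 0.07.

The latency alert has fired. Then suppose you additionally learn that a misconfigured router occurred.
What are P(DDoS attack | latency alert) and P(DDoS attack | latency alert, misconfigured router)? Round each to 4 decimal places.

P(DDoS attack | latency alert) ≈ 0.6953; P(DDoS attack | latency alert, misconfigured router) ≈ 0.5145

Under noisy-OR, P(latency alert | causes) = 1 − (1−0.07)·∏(1−qᵢ) over the active causes.
By total probability over the 4 (DDoS attack, misconfigured router) configurations:
  P(latency alert) = 0.07·0.502·0.703 + 0.8977·0.502·0.297 + 0.628·0.498·0.703 + 0.95908·0.498·0.297
        = 0.024703 + 0.133842 + 0.219859 + 0.141854 = 0.520258
Keeping only the DDoS attack-present terms gives 0.361713, so
  P(DDoS attack | latency alert) = 0.361713 / 0.520258 ≈ 0.6953

Now condition on the additional information:
Weight on DDoS attack=true, given the evidence: 0.95908·0.498 = 0.477622
Denominator P(latency alert | misconfigured router): 0.8977·0.502 + 0.95908·0.498 = 0.928267
Posterior = 0.477622 / 0.928267 ≈ 0.5145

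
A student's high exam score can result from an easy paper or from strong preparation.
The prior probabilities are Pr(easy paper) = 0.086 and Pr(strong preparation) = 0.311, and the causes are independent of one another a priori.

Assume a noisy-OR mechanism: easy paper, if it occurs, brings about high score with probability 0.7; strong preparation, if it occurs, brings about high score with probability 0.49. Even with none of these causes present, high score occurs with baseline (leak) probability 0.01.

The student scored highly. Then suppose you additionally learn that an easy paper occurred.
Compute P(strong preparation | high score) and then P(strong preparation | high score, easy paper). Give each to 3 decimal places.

P(strong preparation | high score) ≈ 0.773; P(strong preparation | high score, easy paper) ≈ 0.353

Under noisy-OR, P(high score | causes) = 1 − (1−0.01)·∏(1−qᵢ) over the active causes.
For the numerator, keep only strong preparation=true terms: 0.140734 + 0.022695 = 0.163429
Normalizer over all consistent configurations: 0.01·0.914·0.689 + 0.4951·0.914·0.311 + 0.703·0.086·0.689 + 0.84853·0.086·0.311 = 0.211382
P(strong preparation | high score) = 0.163429/0.211382 ≈ 0.773

With the extra evidence:
P(high score | easy paper) = 0.703×0.689 + 0.84853×0.311 = 0.484367 + 0.263893 = 0.748260
The strong preparation-present share is 0.84853×0.311 = 0.263893.
Hence the posterior is 0.263893/0.748260 ≈ 0.353.
— easy paper explains away the evidence for strong preparation.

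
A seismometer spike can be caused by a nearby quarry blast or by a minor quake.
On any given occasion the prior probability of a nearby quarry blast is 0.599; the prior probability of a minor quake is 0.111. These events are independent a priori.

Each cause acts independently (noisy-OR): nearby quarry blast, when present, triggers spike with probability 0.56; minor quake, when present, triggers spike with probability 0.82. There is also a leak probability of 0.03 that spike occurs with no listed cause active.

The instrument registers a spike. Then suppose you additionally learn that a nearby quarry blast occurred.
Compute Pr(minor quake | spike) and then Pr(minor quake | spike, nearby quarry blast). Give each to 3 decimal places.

Pr(minor quake | spike) ≈ 0.237; Pr(minor quake | spike, nearby quarry blast) ≈ 0.167

Under noisy-OR, P(spike | causes) = 1 − (1−0.03)·∏(1−qᵢ) over the active causes.
By total probability over the 4 (nearby quarry blast, minor quake) configurations:
  P(spike) = 0.03*0.401*0.889 + 0.8254*0.401*0.111 + 0.5732*0.599*0.889 + 0.923176*0.599*0.111
        = 0.010695 + 0.036739 + 0.305235 + 0.061381 = 0.414050
Configurations with minor quake contribute 0.098120, so
  P(minor quake | spike) = 0.098120 / 0.414050 ≈ 0.237

With the extra evidence:
For the numerator, keep only minor quake=true terms: 0.923176*0.111 = 0.102473
Denominator P(spike | nearby quarry blast): 0.5732*0.889 + 0.923176*0.111 = 0.612048
Posterior = 0.102473 / 0.612048 ≈ 0.167
Conditioning on nearby quarry blast lowers the posterior on minor quake: the classic explaining-away effect in a common-effect structure.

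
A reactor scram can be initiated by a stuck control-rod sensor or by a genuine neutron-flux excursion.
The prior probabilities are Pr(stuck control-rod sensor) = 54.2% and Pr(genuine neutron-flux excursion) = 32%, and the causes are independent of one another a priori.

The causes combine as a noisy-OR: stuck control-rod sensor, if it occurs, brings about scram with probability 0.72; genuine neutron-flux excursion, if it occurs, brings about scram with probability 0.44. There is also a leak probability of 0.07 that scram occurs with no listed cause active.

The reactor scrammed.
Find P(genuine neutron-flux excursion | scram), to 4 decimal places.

Under noisy-OR, P(scram | causes) = 1 − (1−0.07)·∏(1−qᵢ) over the active causes.
P(scram) = 0.07·0.458·0.68 + 0.4792·0.458·0.32 + 0.7396·0.542·0.68 + 0.854176·0.542·0.32 = 0.021801 + 0.070232 + 0.272587 + 0.148148 = 0.512768
Of this, 0.218380 comes from 0.070232 + 0.148148 (the genuine neutron-flux excursion=true cases).
So P(genuine neutron-flux excursion | scram) = 0.218380/0.512768 ≈ 0.4259.

P(genuine neutron-flux excursion | scram) ≈ 0.4259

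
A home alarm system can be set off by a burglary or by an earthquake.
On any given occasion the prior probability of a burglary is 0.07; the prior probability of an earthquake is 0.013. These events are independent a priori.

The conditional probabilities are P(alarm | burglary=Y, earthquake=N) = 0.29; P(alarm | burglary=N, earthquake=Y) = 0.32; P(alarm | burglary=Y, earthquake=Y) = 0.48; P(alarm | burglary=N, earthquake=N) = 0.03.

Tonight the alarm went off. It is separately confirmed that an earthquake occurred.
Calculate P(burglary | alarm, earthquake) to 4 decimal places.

By total probability over both values of burglary:
  P(alarm | earthquake) = 0.32×0.93 + 0.48×0.07
        = 0.297600 + 0.033600 = 0.331200
Configurations with burglary contribute 0.033600, so
  P(burglary | alarm, earthquake) = 0.033600 / 0.331200 ≈ 0.1014

P(burglary | alarm, earthquake) ≈ 0.1014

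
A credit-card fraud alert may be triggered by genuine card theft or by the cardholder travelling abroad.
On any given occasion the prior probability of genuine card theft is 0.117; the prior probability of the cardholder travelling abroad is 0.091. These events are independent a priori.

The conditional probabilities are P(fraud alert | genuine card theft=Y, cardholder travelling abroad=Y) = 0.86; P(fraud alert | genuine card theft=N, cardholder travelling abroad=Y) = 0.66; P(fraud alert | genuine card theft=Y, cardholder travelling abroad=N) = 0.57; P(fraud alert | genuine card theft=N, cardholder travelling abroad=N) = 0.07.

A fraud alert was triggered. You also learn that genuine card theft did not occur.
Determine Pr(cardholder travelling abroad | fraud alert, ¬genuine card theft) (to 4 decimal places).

Pr(cardholder travelling abroad | fraud alert, ¬genuine card theft) ≈ 0.4856

By total probability over both values of cardholder travelling abroad:
  P(fraud alert | ¬genuine card theft) = 0.07*0.909 + 0.66*0.091
        = 0.063630 + 0.060060 = 0.123690
The terms with cardholder travelling abroad present sum to 0.060060, so
  P(cardholder travelling abroad | fraud alert, ¬genuine card theft) = 0.060060 / 0.123690 ≈ 0.4856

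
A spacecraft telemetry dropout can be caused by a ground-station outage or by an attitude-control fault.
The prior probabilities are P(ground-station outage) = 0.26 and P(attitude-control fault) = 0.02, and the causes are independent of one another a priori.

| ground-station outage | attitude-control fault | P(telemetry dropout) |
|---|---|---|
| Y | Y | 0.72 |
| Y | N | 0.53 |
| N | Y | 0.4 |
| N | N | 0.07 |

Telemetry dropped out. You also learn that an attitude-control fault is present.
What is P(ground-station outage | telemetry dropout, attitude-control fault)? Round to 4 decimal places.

Weight on ground-station outage=true, given the evidence: 0.72*0.26 = 0.187200
Denominator P(telemetry dropout | attitude-control fault): 0.4*0.74 + 0.72*0.26 = 0.483200
P(ground-station outage | telemetry dropout, attitude-control fault) = 0.187200/0.483200 ≈ 0.3874

P(ground-station outage | telemetry dropout, attitude-control fault) ≈ 0.3874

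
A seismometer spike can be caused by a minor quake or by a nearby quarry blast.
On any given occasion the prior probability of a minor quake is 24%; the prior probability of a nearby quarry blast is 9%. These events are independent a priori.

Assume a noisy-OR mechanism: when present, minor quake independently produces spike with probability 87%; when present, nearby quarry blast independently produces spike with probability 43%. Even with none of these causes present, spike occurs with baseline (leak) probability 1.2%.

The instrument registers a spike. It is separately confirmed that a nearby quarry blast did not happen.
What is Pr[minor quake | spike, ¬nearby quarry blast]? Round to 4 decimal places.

Under noisy-OR, P(spike | causes) = 1 − (1−0.012)·∏(1−qᵢ) over the active causes.
Weight on minor quake=true, given the evidence: 0.87156*0.24 = 0.209174
Normalizer over all consistent configurations: 0.012*0.76 + 0.87156*0.24 = 0.218294
P(minor quake | spike, ¬nearby quarry blast) = 0.209174/0.218294 ≈ 0.9582

Pr[minor quake | spike, ¬nearby quarry blast] ≈ 0.9582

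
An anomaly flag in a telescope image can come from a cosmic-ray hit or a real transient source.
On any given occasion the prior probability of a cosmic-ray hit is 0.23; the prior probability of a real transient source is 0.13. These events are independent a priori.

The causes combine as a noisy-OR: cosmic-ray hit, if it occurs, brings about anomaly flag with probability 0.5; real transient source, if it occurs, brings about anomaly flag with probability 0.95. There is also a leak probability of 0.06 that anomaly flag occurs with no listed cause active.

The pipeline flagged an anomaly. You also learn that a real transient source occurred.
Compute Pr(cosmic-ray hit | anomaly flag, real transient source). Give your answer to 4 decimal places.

Under noisy-OR, P(anomaly flag | causes) = 1 − (1−0.06)·∏(1−qᵢ) over the active causes.
Enumerate both values of cosmic-ray hit and weight by the priors:
  P(anomaly flag | real transient source) = 0.953*0.77 + 0.9765*0.23
        = 0.733810 + 0.224595 = 0.958405
Keeping only the cosmic-ray hit-present terms gives 0.224595, so
  P(cosmic-ray hit | anomaly flag, real transient source) = 0.224595 / 0.958405 ≈ 0.2343

Pr(cosmic-ray hit | anomaly flag, real transient source) ≈ 0.2343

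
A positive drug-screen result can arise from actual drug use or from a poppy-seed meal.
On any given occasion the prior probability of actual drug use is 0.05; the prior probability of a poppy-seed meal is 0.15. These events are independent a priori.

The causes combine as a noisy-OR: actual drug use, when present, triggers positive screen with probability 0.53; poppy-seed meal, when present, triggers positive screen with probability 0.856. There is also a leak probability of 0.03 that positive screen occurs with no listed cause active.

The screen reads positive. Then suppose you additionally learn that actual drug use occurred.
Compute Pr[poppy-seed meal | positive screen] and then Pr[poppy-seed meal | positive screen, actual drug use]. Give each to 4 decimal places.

Under noisy-OR, P(positive screen | causes) = 1 − (1−0.03)·∏(1−qᵢ) over the active causes.
Numerator (weight on configurations with poppy-seed meal): 0.122596 + 0.007008 = 0.129604
The normalizing constant is 0.03·0.95·0.85 + 0.86032·0.95·0.15 + 0.5441·0.05·0.85 + 0.93435·0.05·0.15 = 0.176953
Posterior = 0.129604 / 0.176953 ≈ 0.7324

With the extra evidence:
P(positive screen | actual drug use) = 0.5441·0.85 + 0.93435·0.15 = 0.462485 + 0.140152 = 0.602637
Restricting to configurations with poppy-seed meal present: 0.93435·0.15 = 0.140152.
Hence the posterior is 0.140152/0.602637 ≈ 0.2326.
— actual drug use explains away the evidence for poppy-seed meal.

Pr[poppy-seed meal | positive screen] ≈ 0.7324; Pr[poppy-seed meal | positive screen, actual drug use] ≈ 0.2326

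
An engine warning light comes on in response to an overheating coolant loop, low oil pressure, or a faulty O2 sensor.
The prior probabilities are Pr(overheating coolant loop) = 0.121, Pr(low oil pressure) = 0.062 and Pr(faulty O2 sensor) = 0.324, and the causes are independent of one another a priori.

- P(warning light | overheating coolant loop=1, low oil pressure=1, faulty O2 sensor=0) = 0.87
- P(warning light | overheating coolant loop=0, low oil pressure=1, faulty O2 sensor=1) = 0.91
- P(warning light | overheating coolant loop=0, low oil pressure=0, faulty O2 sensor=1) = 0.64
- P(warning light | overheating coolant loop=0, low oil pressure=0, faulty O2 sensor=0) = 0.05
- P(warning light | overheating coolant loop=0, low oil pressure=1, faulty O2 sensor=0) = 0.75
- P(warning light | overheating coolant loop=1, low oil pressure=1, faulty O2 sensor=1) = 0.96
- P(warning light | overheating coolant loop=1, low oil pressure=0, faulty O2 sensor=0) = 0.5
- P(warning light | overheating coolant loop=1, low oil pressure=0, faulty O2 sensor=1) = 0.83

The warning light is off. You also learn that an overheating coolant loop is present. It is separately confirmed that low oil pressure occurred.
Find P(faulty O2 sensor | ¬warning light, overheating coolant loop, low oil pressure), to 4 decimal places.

P(faulty O2 sensor | ¬warning light, overheating coolant loop, low oil pressure) ≈ 0.1285

Enumerate both values of faulty O2 sensor and weight by the priors:
  P(¬warning light | overheating coolant loop, low oil pressure) = 0.13*0.676 + 0.04*0.324
        = 0.087880 + 0.012960 = 0.100840
Keeping only the faulty O2 sensor-present terms gives 0.012960, so
  P(faulty O2 sensor | ¬warning light, overheating coolant loop, low oil pressure) = 0.012960 / 0.100840 ≈ 0.1285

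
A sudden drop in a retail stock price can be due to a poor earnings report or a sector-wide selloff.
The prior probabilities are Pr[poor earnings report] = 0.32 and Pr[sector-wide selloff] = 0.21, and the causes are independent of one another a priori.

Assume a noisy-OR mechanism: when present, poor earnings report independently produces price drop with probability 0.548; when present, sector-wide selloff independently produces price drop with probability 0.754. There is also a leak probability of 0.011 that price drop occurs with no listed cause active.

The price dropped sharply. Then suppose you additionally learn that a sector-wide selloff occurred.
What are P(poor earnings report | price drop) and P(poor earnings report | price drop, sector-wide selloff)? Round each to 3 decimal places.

Under noisy-OR, P(price drop | causes) = 1 − (1−0.011)·∏(1−qᵢ) over the active causes.
Sum P(price drop|·) weighted by the priors over the 4 (poor earnings report, sector-wide selloff) configurations:
  P(price drop) = 0.011·0.68·0.79 + 0.756706·0.68·0.21 + 0.552972·0.32·0.79 + 0.890031·0.32·0.21
        = 0.005909 + 0.108058 + 0.139791 + 0.059810 = 0.313568
Keeping only the poor earnings report-present terms gives 0.199601, so
  P(poor earnings report | price drop) = 0.199601 / 0.313568 ≈ 0.637

With the extra evidence:
Sum P(price drop|·) weighted by the priors over both values of poor earnings report:
  P(price drop | sector-wide selloff) = 0.756706*0.68 + 0.890031*0.32
        = 0.514560 + 0.284810 = 0.799370
Configurations with poor earnings report contribute 0.284810, so
  P(poor earnings report | price drop, sector-wide selloff) = 0.284810 / 0.799370 ≈ 0.356
— sector-wide selloff explains away the evidence for poor earnings report.

P(poor earnings report | price drop) ≈ 0.637; P(poor earnings report | price drop, sector-wide selloff) ≈ 0.356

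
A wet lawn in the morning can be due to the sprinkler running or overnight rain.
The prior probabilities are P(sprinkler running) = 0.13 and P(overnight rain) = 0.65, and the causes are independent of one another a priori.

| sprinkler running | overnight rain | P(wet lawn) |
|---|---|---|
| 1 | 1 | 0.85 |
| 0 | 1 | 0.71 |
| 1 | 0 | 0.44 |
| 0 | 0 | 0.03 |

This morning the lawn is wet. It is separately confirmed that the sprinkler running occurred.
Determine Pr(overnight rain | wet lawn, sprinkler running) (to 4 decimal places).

P(wet lawn | sprinkler running) = 0.44·0.35 + 0.85·0.65 = 0.154000 + 0.552500 = 0.706500
Restricting to configurations with overnight rain present: 0.85·0.65 = 0.552500.
Hence the posterior is 0.552500/0.706500 ≈ 0.7820.

Pr(overnight rain | wet lawn, sprinkler running) ≈ 0.7820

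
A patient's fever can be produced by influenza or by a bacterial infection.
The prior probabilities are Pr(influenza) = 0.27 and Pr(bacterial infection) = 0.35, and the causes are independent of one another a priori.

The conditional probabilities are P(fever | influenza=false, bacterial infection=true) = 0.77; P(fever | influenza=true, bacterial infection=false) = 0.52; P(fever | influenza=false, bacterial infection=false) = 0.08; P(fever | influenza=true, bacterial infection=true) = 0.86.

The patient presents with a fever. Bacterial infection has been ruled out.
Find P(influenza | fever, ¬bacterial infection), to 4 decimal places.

P(influenza | fever, ¬bacterial infection) ≈ 0.7062

P(fever | ¬bacterial infection) = 0.08*0.73 + 0.52*0.27 = 0.058400 + 0.140400 = 0.198800
Restricting to configurations with influenza present: 0.52*0.27 = 0.140400.
P(influenza | fever, ¬bacterial infection) = 0.140400 / 0.198800 ≈ 0.7062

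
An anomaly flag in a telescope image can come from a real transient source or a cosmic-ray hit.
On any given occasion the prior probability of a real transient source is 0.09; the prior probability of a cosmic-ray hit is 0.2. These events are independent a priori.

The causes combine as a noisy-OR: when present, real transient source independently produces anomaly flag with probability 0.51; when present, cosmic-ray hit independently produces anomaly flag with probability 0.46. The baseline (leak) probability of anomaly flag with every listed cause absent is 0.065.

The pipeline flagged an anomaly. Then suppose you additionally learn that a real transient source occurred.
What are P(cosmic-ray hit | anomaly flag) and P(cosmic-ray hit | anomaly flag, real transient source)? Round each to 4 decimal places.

Under noisy-OR, P(anomaly flag | causes) = 1 − (1−0.065)·∏(1−qᵢ) over the active causes.
By total probability over the 4 (real transient source, cosmic-ray hit) configurations:
  P(anomaly flag) = 0.065*0.91*0.8 + 0.4951*0.91*0.2 + 0.54185*0.09*0.8 + 0.752599*0.09*0.2
        = 0.047320 + 0.090108 + 0.039013 + 0.013547 = 0.189988
Keeping only the cosmic-ray hit-present terms gives 0.103655, so
  P(cosmic-ray hit | anomaly flag) = 0.103655 / 0.189988 ≈ 0.5456

With the extra evidence:
For the numerator, keep only cosmic-ray hit=true terms: 0.752599*0.2 = 0.150520
Normalizer over all consistent configurations: 0.54185*0.8 + 0.752599*0.2 = 0.584000
P(cosmic-ray hit | anomaly flag, real transient source) = 0.150520/0.584000 ≈ 0.2577
Conditioning on real transient source lowers the posterior on cosmic-ray hit: the classic explaining-away effect in a common-effect structure.

P(cosmic-ray hit | anomaly flag) ≈ 0.5456; P(cosmic-ray hit | anomaly flag, real transient source) ≈ 0.2577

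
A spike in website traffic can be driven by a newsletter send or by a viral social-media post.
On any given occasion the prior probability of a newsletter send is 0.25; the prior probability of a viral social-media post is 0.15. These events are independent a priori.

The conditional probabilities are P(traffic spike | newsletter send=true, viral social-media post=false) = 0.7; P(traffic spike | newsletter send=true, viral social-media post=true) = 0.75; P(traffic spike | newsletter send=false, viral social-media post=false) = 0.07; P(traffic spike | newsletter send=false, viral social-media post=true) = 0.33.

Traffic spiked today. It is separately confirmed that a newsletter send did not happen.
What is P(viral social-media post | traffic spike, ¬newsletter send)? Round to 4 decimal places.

Numerator (weight on configurations with viral social-media post): 0.33·0.15 = 0.049500
Denominator P(traffic spike | ¬newsletter send): 0.07·0.85 + 0.33·0.15 = 0.109000
P(viral social-media post | traffic spike, ¬newsletter send) = 0.049500/0.109000 ≈ 0.4541

P(viral social-media post | traffic spike, ¬newsletter send) ≈ 0.4541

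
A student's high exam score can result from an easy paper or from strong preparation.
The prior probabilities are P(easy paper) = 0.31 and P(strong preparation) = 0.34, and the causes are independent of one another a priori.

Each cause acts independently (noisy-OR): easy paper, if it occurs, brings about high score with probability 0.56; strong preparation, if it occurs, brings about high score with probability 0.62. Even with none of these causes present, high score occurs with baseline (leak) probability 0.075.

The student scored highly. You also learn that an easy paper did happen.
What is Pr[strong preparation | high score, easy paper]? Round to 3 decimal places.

Under noisy-OR, P(high score | causes) = 1 − (1−0.075)·∏(1−qᵢ) over the active causes.
Weight on strong preparation=true, given the evidence: 0.84534·0.34 = 0.287416
Denominator P(high score | easy paper): 0.593·0.66 + 0.84534·0.34 = 0.678796
Posterior = 0.287416 / 0.678796 ≈ 0.423

Pr[strong preparation | high score, easy paper] ≈ 0.423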